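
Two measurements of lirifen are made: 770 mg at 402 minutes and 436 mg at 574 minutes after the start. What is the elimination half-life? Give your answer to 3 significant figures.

Over Δt = 574 − 402 = 172 minutes, the level fell by a factor of 770/436 ≈ 1.7661.
n = log₂(1.7661) ≈ 0.82053 half-lives, so t½ = 172/0.82053 ≈ 209.62 minutes.

210 minutes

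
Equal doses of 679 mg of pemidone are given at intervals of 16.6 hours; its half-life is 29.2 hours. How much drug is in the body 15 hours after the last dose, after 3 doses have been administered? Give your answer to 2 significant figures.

The 3 doses were given 48.2, 31.6, 15 hours ago.
Total = 679·(1/2)^(48.2/29.2) + 679·(1/2)^(31.6/29.2) + 679·(1/2)^(15/29.2)
      = 216.25 + 320.7 + 475.59 ≈ 1012.5 mg.

1000 mg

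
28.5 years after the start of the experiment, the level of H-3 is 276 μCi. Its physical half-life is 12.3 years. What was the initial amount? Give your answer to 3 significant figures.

Number of half-lives elapsed: n = 28.5/12.3 ≈ 2.3171.
A₀ = A × 2^n = 276 × 2^2.3171 = 276 × 4.9832 ≈ 1375.4 μCi.

1380 μCi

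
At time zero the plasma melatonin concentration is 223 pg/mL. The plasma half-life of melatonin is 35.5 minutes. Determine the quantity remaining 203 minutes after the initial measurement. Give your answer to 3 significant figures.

Number of half-lives: n = 203/35.5 ≈ 5.7183.
Remaining = 223 × (1/2)^5.7183 = 223 × 0.018994 ≈ 4.2357 pg/mL.

4.24 pg/mL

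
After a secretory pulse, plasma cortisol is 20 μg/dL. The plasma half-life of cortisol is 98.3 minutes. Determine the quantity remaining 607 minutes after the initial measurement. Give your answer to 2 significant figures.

0.28 μg/dL

Number of half-lives: n = 607/98.3 ≈ 6.175.
Remaining = 20 × (1/2)^6.175 = 20 × 0.01384 ≈ 0.27681 μg/dL.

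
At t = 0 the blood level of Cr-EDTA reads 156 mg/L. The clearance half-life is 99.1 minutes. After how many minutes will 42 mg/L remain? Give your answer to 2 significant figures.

190 minutes

Fraction remaining = 42/156 ≈ 0.26923.
n = log₂(156/42) = ln(3.7143)/ln 2 ≈ 1.8931 half-lives.
t = n × t½ = 1.8931 × 99.1 ≈ 187.6 minutes.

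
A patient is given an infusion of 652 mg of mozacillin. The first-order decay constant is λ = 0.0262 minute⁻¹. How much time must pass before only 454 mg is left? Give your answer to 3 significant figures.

13.8 minutes

t½ = ln 2 / λ = 0.69315 / 0.0262 ≈ 26.456 minutes.
Fraction remaining = 454/652 ≈ 0.69632.
n = log₂(652/454) = ln(1.4361)/ln 2 ≈ 0.52218 half-lives.
t = n × t½ = 0.52218 × 26.456 ≈ 13.815 minutes.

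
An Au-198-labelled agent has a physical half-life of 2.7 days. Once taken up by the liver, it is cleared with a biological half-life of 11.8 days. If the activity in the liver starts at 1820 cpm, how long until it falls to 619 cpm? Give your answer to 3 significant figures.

1/t_eff = 1/t_phys + 1/t_biol = 1/2.7 + 1/11.8 = 0.45512 per day.
t_eff = 2.7 × 11.8 / (2.7 + 11.8) ≈ 2.1972 days.
n = log₂(1820/619) ≈ 1.5559; t = 1.5559 × 2.1972 ≈ 3.4187 days.

3.42 days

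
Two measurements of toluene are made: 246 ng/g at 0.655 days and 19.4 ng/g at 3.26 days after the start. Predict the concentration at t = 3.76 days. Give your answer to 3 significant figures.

Over Δt = 3.26 − 0.655 = 2.605 days, the level fell by a factor of 246/19.4 ≈ 12.68.
n = log₂(12.68) ≈ 3.6645 half-lives, so t½ = 2.605/3.6645 ≈ 0.71087 days.
From t = 3.26 to t = 3.76: 19.4 × (1/2)^((3.76−3.26)/0.71087) ≈ 11.914 ng/g.

11.9 ng/g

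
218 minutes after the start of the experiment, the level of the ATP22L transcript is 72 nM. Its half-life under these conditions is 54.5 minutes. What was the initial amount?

Number of half-lives elapsed: n = 218/54.5 ≈ 4.
A₀ = A × 2^n = 72 × 2^4 = 72 × 16 ≈ 1152 nM.

1152 nM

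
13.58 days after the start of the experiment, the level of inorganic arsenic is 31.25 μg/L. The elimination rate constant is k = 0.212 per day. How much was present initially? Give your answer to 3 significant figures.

t½ = ln 2 / k = 0.69315 / 0.212 ≈ 3.2696 days.
Number of half-lives elapsed: n = 13.58/3.2696 ≈ 4.1535.
A₀ = A × 2^n = 31.25 × 2^4.1535 = 31.25 × 17.796 ≈ 556.12 μg/L.

556 μg/L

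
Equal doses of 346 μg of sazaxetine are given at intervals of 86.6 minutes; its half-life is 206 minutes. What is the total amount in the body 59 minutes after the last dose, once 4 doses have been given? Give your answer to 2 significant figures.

The 4 doses were given 318.8, 232.2, 145.6, 59 minutes ago.
Total = 346·(1/2)^(318.8/206) + 346·(1/2)^(232.2/206) + 346·(1/2)^(145.6/206) + 346·(1/2)^(59/206)
      = 118.36 + 158.4 + 211.99 + 283.7 ≈ 772.45 μg.

770 μg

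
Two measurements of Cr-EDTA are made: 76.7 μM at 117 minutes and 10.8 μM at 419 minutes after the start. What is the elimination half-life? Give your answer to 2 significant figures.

Over Δt = 419 − 117 = 302 minutes, the level fell by a factor of 76.7/10.8 ≈ 7.1019.
n = log₂(7.1019) ≈ 2.8282 half-lives, so t½ = 302/2.8282 ≈ 106.78 minutes.

110 minutes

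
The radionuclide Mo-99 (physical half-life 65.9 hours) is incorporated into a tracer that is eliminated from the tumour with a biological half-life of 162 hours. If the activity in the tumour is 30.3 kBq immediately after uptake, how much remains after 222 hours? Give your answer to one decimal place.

1/t_eff = 1/t_phys + 1/t_biol = 1/65.9 + 1/162 = 0.021347 per hour.
t_eff = 65.9 × 162 / (65.9 + 162) ≈ 46.844 hours.
Remaining = 30.3 × (1/2)^(222/46.844) = 30.3 × (1/2)^4.7391 ≈ 1.1346 kBq.

1.1 kBq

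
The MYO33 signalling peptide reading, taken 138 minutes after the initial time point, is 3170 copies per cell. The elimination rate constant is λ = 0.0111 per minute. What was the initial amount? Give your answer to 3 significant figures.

t½ = ln 2 / λ = 0.69315 / 0.0111 ≈ 62.446 minutes.
Number of half-lives elapsed: n = 138/62.446 ≈ 2.2099.
A₀ = A × 2^n = 3170 × 2^2.2099 = 3170 × 4.6265 ≈ 14666 copies per cell.

14700 copies per cell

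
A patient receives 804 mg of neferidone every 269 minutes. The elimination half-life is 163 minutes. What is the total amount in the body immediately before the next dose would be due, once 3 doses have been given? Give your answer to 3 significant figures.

The 3 doses were given 807, 538, 269 minutes ago.
Total = 804·(1/2)^(807/163) + 804·(1/2)^(538/163) + 804·(1/2)^(269/163)
      = 25.994 + 81.597 + 256.13 ≈ 363.72 mg.

364 mg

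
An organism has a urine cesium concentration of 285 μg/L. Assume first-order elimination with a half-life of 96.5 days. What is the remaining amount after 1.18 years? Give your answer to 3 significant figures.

Convert the elapsed time: 1.18 years = 430.7 days.
Number of half-lives: n = 430.7/96.5 ≈ 4.4632.
Remaining = 285 × (1/2)^4.4632 = 285 × 0.045336 ≈ 12.921 μg/L.

12.9 μg/L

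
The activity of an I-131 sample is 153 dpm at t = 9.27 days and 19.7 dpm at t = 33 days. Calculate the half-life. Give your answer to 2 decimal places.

8.02 days

Over Δt = 33 − 9.27 = 23.73 days, the level fell by a factor of 153/19.7 ≈ 7.7665.
n = log₂(7.7665) ≈ 2.9573 half-lives, so t½ = 23.73/2.9573 ≈ 8.0243 days.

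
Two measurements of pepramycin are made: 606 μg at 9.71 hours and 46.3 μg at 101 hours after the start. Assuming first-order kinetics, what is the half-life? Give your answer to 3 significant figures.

24.6 hours

Over Δt = 101 − 9.71 = 91.29 hours, the level fell by a factor of 606/46.3 ≈ 13.089.
n = log₂(13.089) ≈ 3.7102 half-lives, so t½ = 91.29/3.7102 ≈ 24.605 hours.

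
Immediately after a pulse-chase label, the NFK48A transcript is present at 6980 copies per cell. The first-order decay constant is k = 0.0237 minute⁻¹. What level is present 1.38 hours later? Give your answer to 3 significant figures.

981 copies per cell

t½ = ln 2 / k = 0.69315 / 0.0237 ≈ 29.247 minutes.
Convert the elapsed time: 1.38 hours = 82.8 minutes.
Number of half-lives: n = 82.8/29.247 ≈ 2.8311.
Remaining = 6980 × (1/2)^2.8311 = 6980 × 0.14053 ≈ 980.87 copies per cell.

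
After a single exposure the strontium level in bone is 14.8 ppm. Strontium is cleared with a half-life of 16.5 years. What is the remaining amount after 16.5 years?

7.4 ppm

Elapsed time is 1 half-life (16.5/16.5).
Each half-life halves the amount: 14.8 × (1/2)^1 = 14.8/2 = 7.4 ppm.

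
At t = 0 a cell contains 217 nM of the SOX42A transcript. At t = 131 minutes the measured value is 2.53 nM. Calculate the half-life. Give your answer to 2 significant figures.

A/A₀ = 2.53/217 ≈ 0.011659.
n = log₂(85.771) ≈ 6.4224 half-lives elapsed in 131 minutes.
t½ = 131/6.4224 ≈ 20.397 minutes.

20 minutes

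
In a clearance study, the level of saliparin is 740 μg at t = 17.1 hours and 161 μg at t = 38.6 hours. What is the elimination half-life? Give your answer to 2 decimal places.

Over Δt = 38.6 − 17.1 = 21.5 hours, the level fell by a factor of 740/161 ≈ 4.5963.
n = log₂(4.5963) ≈ 2.2005 half-lives, so t½ = 21.5/2.2005 ≈ 9.7707 hours.

9.77 hours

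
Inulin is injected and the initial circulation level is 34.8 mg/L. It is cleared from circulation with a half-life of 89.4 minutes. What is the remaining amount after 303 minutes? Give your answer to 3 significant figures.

3.32 mg/L

Number of half-lives: n = 303/89.4 ≈ 3.3893.
Remaining = 34.8 × (1/2)^3.3893 = 34.8 × 0.09544 ≈ 3.3213 mg/L.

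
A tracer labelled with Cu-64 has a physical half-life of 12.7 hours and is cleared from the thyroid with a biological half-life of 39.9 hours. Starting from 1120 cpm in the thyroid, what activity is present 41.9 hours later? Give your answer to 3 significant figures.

54.9 cpm

1/t_eff = 1/t_phys + 1/t_biol = 1/12.7 + 1/39.9 = 0.1038 per hour.
t_eff = 12.7 × 39.9 / (12.7 + 39.9) ≈ 9.6337 hours.
Remaining = 1120 × (1/2)^(41.9/9.6337) = 1120 × (1/2)^4.3493 ≈ 54.946 cpm.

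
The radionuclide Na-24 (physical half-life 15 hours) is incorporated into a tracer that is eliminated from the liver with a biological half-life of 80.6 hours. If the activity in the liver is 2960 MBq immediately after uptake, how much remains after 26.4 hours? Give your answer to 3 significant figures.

1/t_eff = 1/t_phys + 1/t_biol = 1/15 + 1/80.6 = 0.079074 per hour.
t_eff = 15 × 80.6 / (15 + 80.6) ≈ 12.646 hours.
Remaining = 2960 × (1/2)^(26.4/12.646) = 2960 × (1/2)^2.0875 ≈ 696.43 MBq.

696 MBq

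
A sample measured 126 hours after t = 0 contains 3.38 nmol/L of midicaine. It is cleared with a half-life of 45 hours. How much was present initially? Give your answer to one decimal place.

Number of half-lives elapsed: n = 126/45 ≈ 2.8.
A₀ = A × 2^n = 3.38 × 2^2.8 = 3.38 × 6.9644 ≈ 23.54 nmol/L.

23.5 nmol/L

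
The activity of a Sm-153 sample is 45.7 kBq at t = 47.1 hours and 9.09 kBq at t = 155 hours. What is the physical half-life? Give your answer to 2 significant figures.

Over Δt = 155 − 47.1 = 107.9 hours, the level fell by a factor of 45.7/9.09 ≈ 5.0275.
n = log₂(5.0275) ≈ 2.3298 half-lives, so t½ = 107.9/2.3298 ≈ 46.312 hours.

46 hours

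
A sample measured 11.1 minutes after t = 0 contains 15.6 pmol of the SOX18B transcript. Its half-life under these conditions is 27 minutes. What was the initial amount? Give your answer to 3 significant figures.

20.7 pmol

Number of half-lives elapsed: n = 11.1/27 ≈ 0.41111.
A₀ = A × 2^n = 15.6 × 2^0.41111 = 15.6 × 1.3297 ≈ 20.743 pmol.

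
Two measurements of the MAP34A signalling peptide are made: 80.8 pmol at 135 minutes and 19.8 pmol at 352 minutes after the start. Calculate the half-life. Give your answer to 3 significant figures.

Over Δt = 352 − 135 = 217 minutes, the level fell by a factor of 80.8/19.8 ≈ 4.0808.
n = log₂(4.0808) ≈ 2.0289 half-lives, so t½ = 217/2.0289 ≈ 106.96 minutes.

107 minutes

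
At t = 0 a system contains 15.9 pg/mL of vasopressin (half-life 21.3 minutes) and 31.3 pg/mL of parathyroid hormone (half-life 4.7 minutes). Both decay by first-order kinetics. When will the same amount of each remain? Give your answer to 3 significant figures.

Set 15.9·(1/2)^(t/21.3) = 31.3·(1/2)^(t/4.7).
Taking log₂: log₂(15.9/31.3) = t·(1/21.3 − 1/4.7).
log₂(0.50799) = -0.97714; 1/21.3 − 1/4.7 = -0.16582.
t = -0.97714 / -0.16582 ≈ 5.8928 minutes.

5.89 minutes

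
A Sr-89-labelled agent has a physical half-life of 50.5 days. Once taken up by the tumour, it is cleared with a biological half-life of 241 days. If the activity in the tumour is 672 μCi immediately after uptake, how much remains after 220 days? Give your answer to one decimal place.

17.4 μCi

1/t_eff = 1/t_phys + 1/t_biol = 1/50.5 + 1/241 = 0.023951 per day.
t_eff = 50.5 × 241 / (50.5 + 241) ≈ 41.751 days.
Remaining = 672 × (1/2)^(220/41.751) = 672 × (1/2)^5.2693 ≈ 17.424 μCi.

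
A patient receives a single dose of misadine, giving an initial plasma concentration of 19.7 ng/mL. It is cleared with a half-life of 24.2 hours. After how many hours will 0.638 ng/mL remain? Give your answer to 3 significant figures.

120 hours

Fraction remaining = 0.638/19.7 ≈ 0.032386.
n = log₂(19.7/0.638) = ln(30.878)/ln 2 ≈ 4.9485 half-lives.
t = n × t½ = 4.9485 × 24.2 ≈ 119.75 hours.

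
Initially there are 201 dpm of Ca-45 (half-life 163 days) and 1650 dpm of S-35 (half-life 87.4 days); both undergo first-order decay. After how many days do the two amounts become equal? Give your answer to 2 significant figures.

Set 201·(1/2)^(t/163) = 1650·(1/2)^(t/87.4).
Taking log₂: log₂(201/1650) = t·(1/163 − 1/87.4).
log₂(0.12182) = -3.0372; 1/163 − 1/87.4 = -0.0053067.
t = -3.0372 / -0.0053067 ≈ 572.34 days.

570 days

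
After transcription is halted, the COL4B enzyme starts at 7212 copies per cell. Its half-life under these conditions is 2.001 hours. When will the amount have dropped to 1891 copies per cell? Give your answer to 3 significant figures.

Fraction remaining = 1891/7212 ≈ 0.2622.
n = log₂(7212/1891) = ln(3.8139)/ln 2 ≈ 1.9313 half-lives.
t = n × t½ = 1.9313 × 2.001 ≈ 3.8644 hours.

3.86 hours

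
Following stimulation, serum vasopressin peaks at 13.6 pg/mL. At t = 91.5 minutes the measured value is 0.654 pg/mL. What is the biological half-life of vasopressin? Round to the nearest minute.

A/A₀ = 0.654/13.6 ≈ 0.048088.
n = log₂(20.795) ≈ 4.3782 half-lives elapsed in 91.5 minutes.
t½ = 91.5/4.3782 ≈ 20.899 minutes.

21 minutes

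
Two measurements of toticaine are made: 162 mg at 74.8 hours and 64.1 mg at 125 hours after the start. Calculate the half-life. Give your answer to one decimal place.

37.5 hours

Over Δt = 125 − 74.8 = 50.2 hours, the level fell by a factor of 162/64.1 ≈ 2.5273.
n = log₂(2.5273) ≈ 1.3376 half-lives, so t½ = 50.2/1.3376 ≈ 37.53 hours.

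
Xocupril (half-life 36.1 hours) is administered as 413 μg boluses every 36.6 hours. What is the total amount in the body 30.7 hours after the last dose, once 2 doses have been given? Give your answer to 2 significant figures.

340 μg

The 2 doses were given 67.3, 30.7 hours ago.
Total = 413·(1/2)^(67.3/36.1) + 413·(1/2)^(30.7/36.1)
      = 113.44 + 229.06 ≈ 342.5 μg.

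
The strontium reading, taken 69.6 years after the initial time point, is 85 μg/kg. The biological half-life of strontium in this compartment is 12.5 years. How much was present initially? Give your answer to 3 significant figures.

4030 μg/kg

Number of half-lives elapsed: n = 69.6/12.5 ≈ 5.568.
A₀ = A × 2^n = 85 × 2^5.568 = 85 × 47.439 ≈ 4032.3 μg/kg.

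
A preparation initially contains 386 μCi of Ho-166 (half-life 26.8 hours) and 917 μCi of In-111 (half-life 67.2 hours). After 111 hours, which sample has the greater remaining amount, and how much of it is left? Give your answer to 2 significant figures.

Ho-166: 386 × (1/2)^4.1418 ≈ 21.867 μCi.
In-111: 917 × (1/2)^1.6518 ≈ 291.83 μCi.
In-111 has more remaining, at ≈ 291.83 μCi.

In-111, 290 μCi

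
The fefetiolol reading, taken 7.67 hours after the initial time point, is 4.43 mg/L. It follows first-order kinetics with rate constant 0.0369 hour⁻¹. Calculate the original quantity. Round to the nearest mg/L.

6 mg/L

t½ = ln 2 / λ = 0.69315 / 0.0369 ≈ 18.784 hours.
Number of half-lives elapsed: n = 7.67/18.784 ≈ 0.40832.
A₀ = A × 2^n = 4.43 × 2^0.40832 = 4.43 × 1.3271 ≈ 5.8792 mg/L.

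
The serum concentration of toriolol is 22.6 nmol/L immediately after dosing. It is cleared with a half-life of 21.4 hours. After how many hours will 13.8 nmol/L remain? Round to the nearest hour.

15 hours

Fraction remaining = 13.8/22.6 ≈ 0.61062.
n = log₂(22.6/13.8) = ln(1.6377)/ln 2 ≈ 0.71165 half-lives.
t = n × t½ = 0.71165 × 21.4 ≈ 15.229 hours.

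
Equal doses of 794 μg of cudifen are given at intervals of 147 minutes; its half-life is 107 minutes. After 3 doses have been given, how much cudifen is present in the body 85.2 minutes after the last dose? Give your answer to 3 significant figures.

The 3 doses were given 379.2, 232.2, 85.2 minutes ago.
Total = 794·(1/2)^(379.2/107) + 794·(1/2)^(232.2/107) + 794·(1/2)^(85.2/107)
      = 68.076 + 176.42 + 457.22 ≈ 701.72 μg.

702 μg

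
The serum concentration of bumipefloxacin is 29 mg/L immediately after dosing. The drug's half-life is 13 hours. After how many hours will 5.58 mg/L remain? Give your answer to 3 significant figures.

30.9 hours

Fraction remaining = 5.58/29 ≈ 0.19241.
n = log₂(29/5.58) = ln(5.1971)/ln 2 ≈ 2.3777 half-lives.
t = n × t½ = 2.3777 × 13 ≈ 30.91 hours.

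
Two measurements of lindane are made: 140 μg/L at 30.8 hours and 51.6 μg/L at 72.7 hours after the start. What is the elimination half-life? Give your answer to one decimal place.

Over Δt = 72.7 − 30.8 = 41.9 hours, the level fell by a factor of 140/51.6 ≈ 2.7132.
n = log₂(2.7132) ≈ 1.44 half-lives, so t½ = 41.9/1.44 ≈ 29.098 hours.

29.1 hours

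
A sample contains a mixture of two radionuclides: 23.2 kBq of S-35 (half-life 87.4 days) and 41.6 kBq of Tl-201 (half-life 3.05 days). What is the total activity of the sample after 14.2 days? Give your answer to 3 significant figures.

22.4 kBq

S-35: 23.2 × (1/2)^(14.2/87.4) = 23.2 × (1/2)^0.16247 ≈ 20.729 kBq.
Tl-201: 41.6 × (1/2)^(14.2/3.05) = 41.6 × (1/2)^4.6557 ≈ 1.6504 kBq.
Total = 20.729 + 1.6504 ≈ 22.379 kBq.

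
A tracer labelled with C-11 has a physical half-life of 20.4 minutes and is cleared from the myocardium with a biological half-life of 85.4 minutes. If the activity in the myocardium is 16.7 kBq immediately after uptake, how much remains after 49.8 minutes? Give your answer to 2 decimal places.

2.05 kBq

1/t_eff = 1/t_phys + 1/t_biol = 1/20.4 + 1/85.4 = 0.060729 per minute.
t_eff = 20.4 × 85.4 / (20.4 + 85.4) ≈ 16.467 minutes.
Remaining = 16.7 × (1/2)^(49.8/16.467) = 16.7 × (1/2)^3.0243 ≈ 2.0526 kBq.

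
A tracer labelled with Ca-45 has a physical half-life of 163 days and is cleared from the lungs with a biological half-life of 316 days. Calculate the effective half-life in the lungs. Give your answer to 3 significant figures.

1/t_eff = 1/t_phys + 1/t_biol = 1/163 + 1/316 = 0.0092995 per day.
t_eff = 163 × 316 / (163 + 316) ≈ 107.53 days.

108 days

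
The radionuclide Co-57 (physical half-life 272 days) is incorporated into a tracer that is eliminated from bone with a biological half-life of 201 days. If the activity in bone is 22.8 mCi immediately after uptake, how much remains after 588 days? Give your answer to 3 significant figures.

0.671 mCi

1/t_eff = 1/t_phys + 1/t_biol = 1/272 + 1/201 = 0.0086516 per day.
t_eff = 272 × 201 / (272 + 201) ≈ 115.59 days.
Remaining = 22.8 × (1/2)^(588/115.59) = 22.8 × (1/2)^5.0871 ≈ 0.67074 mCi.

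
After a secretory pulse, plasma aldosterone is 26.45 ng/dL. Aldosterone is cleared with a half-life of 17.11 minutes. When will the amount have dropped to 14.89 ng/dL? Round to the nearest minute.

Fraction remaining = 14.89/26.45 ≈ 0.56295.
n = log₂(26.45/14.89) = ln(1.7764)/ln 2 ≈ 0.82892 half-lives.
t = n × t½ = 0.82892 × 17.11 ≈ 14.183 minutes.

14 minutes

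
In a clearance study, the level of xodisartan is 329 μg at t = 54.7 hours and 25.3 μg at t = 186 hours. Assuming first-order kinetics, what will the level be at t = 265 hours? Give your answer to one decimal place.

5.4 μg

Over Δt = 186 − 54.7 = 131.3 hours, the level fell by a factor of 329/25.3 ≈ 13.004.
n = log₂(13.004) ≈ 3.7009 half-lives, so t½ = 131.3/3.7009 ≈ 35.478 hours.
From t = 186 to t = 265: 25.3 × (1/2)^((265−186)/35.478) ≈ 5.4052 μg.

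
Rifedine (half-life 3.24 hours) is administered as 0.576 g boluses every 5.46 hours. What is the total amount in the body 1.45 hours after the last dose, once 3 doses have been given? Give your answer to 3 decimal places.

0.595 g

The 3 doses were given 12.37, 6.91, 1.45 hours ago.
Total = 0.576·(1/2)^(12.37/3.24) + 0.576·(1/2)^(6.91/3.24) + 0.576·(1/2)^(1.45/3.24)
      = 0.040843 + 0.13134 + 0.42238 ≈ 0.59457 g.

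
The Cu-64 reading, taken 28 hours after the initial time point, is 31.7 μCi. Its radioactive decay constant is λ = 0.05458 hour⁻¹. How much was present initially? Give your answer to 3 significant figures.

t½ = ln 2 / λ = 0.69315 / 0.05458 ≈ 12.7 hours.
Number of half-lives elapsed: n = 28/12.7 ≈ 2.2048.
A₀ = A × 2^n = 31.7 × 2^2.2048 = 31.7 × 4.6101 ≈ 146.14 μCi.

146 μCi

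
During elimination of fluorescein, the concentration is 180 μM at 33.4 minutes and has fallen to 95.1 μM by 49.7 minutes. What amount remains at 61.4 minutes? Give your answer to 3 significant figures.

Over Δt = 49.7 − 33.4 = 16.3 minutes, the level fell by a factor of 180/95.1 ≈ 1.8927.
n = log₂(1.8927) ≈ 0.92048 half-lives, so t½ = 16.3/0.92048 ≈ 17.708 minutes.
From t = 49.7 to t = 61.4: 95.1 × (1/2)^((61.4−49.7)/17.708) ≈ 60.157 μM.

60.2 μM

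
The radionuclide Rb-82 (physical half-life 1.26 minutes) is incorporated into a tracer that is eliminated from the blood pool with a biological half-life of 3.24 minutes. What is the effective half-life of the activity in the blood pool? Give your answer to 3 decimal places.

0.907 minutes

1/t_eff = 1/t_phys + 1/t_biol = 1/1.26 + 1/3.24 = 1.1023 per minute.
t_eff = 1.26 × 3.24 / (1.26 + 3.24) ≈ 0.9072 minutes.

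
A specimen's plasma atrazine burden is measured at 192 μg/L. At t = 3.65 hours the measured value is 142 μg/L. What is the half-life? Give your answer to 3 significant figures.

8.39 hours

A/A₀ = 142/192 ≈ 0.73958.
n = log₂(1.3521) ≈ 0.43522 half-lives elapsed in 3.65 hours.
t½ = 3.65/0.43522 ≈ 8.3867 hours.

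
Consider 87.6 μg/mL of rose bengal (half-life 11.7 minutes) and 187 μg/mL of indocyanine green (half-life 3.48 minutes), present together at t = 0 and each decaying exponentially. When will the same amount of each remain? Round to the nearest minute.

Set 87.6·(1/2)^(t/11.7) = 187·(1/2)^(t/3.48).
Taking log₂: log₂(87.6/187) = t·(1/11.7 − 1/3.48).
log₂(0.46845) = -1.094; 1/11.7 − 1/3.48 = -0.20189.
t = -1.094 / -0.20189 ≈ 5.4191 minutes.

5 minutes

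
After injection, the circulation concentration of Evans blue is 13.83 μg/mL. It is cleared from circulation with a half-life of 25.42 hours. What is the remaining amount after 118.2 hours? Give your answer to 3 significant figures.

Number of half-lives: n = 118.2/25.42 ≈ 4.6499.
Remaining = 13.83 × (1/2)^4.6499 = 13.83 × 0.039833 ≈ 0.55089 μg/mL.

0.551 μg/mL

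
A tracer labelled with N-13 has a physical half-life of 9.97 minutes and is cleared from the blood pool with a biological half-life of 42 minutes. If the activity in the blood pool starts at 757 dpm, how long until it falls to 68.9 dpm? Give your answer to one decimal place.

27.9 minutes

1/t_eff = 1/t_phys + 1/t_biol = 1/9.97 + 1/42 = 0.12411 per minute.
t_eff = 9.97 × 42 / (9.97 + 42) ≈ 8.0573 minutes.
n = log₂(757/68.9) ≈ 3.4577; t = 3.4577 × 8.0573 ≈ 27.86 minutes.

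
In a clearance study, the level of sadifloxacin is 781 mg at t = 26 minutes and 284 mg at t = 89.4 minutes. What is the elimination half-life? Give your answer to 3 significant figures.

43.4 minutes

Over Δt = 89.4 − 26 = 63.4 minutes, the level fell by a factor of 781/284 ≈ 2.75.
n = log₂(2.75) ≈ 1.4594 half-lives, so t½ = 63.4/1.4594 ≈ 43.442 minutes.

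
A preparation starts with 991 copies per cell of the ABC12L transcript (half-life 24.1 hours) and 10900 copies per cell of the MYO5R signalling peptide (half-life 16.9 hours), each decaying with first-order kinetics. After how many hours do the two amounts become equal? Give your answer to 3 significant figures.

Set 991·(1/2)^(t/24.1) = 10900·(1/2)^(t/16.9).
Taking log₂: log₂(991/10900) = t·(1/24.1 − 1/16.9).
log₂(0.090917) = -3.4593; 1/24.1 − 1/16.9 = -0.017678.
t = -3.4593 / -0.017678 ≈ 195.69 hours.

196 hours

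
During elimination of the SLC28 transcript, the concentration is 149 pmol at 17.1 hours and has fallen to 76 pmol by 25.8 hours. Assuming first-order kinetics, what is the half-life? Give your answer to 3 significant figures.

8.96 hours

Over Δt = 25.8 − 17.1 = 8.7 hours, the level fell by a factor of 149/76 ≈ 1.9605.
n = log₂(1.9605) ≈ 0.97124 half-lives, so t½ = 8.7/0.97124 ≈ 8.9576 hours.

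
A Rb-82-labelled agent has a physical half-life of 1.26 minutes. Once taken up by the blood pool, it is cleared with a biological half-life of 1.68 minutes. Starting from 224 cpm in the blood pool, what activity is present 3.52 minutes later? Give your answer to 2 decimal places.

7.56 cpm

1/t_eff = 1/t_phys + 1/t_biol = 1/1.26 + 1/1.68 = 1.3889 per minute.
t_eff = 1.26 × 1.68 / (1.26 + 1.68) ≈ 0.72 minutes.
Remaining = 224 × (1/2)^(3.52/0.72) = 224 × (1/2)^4.8889 ≈ 7.5604 cpm.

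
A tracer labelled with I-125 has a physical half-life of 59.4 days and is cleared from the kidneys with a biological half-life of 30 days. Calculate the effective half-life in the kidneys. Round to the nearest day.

1/t_eff = 1/t_phys + 1/t_biol = 1/59.4 + 1/30 = 0.050168 per day.
t_eff = 59.4 × 30 / (59.4 + 30) ≈ 19.933 days.

20 days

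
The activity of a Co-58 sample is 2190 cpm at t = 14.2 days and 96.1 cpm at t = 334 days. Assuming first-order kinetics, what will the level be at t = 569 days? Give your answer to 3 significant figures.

Over Δt = 334 − 14.2 = 319.8 days, the level fell by a factor of 2190/96.1 ≈ 22.789.
n = log₂(22.789) ≈ 4.5103 half-lives, so t½ = 319.8/4.5103 ≈ 70.905 days.
From t = 334 to t = 569: 96.1 × (1/2)^((569−334)/70.905) ≈ 9.661 cpm.

9.66 cpm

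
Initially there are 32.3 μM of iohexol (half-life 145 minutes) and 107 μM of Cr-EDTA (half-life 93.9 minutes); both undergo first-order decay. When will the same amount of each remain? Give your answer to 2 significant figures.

460 minutes

Set 32.3·(1/2)^(t/145) = 107·(1/2)^(t/93.9).
Taking log₂: log₂(32.3/107) = t·(1/145 − 1/93.9).
log₂(0.30187) = -1.728; 1/145 − 1/93.9 = -0.0037531.
t = -1.728 / -0.0037531 ≈ 460.42 minutes.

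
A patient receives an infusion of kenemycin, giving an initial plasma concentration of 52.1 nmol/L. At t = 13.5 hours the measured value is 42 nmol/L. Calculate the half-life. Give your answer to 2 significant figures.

43 hours

A/A₀ = 42/52.1 ≈ 0.80614.
n = log₂(1.2405) ≈ 0.31089 half-lives elapsed in 13.5 hours.
t½ = 13.5/0.31089 ≈ 43.423 hours.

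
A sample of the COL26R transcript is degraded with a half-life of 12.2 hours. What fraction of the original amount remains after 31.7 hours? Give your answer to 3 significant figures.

n = 31.7/12.2 ≈ 2.5984 half-lives.
Fraction remaining = (1/2)^2.5984 ≈ 0.16513.

0.165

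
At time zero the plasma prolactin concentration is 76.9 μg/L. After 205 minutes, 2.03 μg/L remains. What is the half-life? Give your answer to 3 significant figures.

39.1 minutes

A/A₀ = 2.03/76.9 ≈ 0.026398.
n = log₂(37.882) ≈ 5.2434 half-lives elapsed in 205 minutes.
t½ = 205/5.2434 ≈ 39.097 minutes.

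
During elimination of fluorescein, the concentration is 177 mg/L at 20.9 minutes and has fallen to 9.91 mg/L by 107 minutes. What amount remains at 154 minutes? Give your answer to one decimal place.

Over Δt = 107 − 20.9 = 86.1 minutes, the level fell by a factor of 177/9.91 ≈ 17.861.
n = log₂(17.861) ≈ 4.1587 half-lives, so t½ = 86.1/4.1587 ≈ 20.703 minutes.
From t = 107 to t = 154: 9.91 × (1/2)^((154−107)/20.703) ≈ 2.0544 mg/L.

2.1 mg/L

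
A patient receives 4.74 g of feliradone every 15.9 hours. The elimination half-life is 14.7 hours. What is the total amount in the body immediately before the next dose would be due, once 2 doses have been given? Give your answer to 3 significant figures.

The 2 doses were given 31.8, 15.9 hours ago.
Total = 4.74·(1/2)^(31.8/14.7) + 4.74·(1/2)^(15.9/14.7)
      = 1.0582 + 2.2396 ≈ 3.2978 g.

3.30 g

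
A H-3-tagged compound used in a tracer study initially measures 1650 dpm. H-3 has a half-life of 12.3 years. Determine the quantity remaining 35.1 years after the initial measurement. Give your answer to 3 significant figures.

Number of half-lives: n = 35.1/12.3 ≈ 2.8537.
Remaining = 1650 × (1/2)^2.8537 = 1650 × 0.13834 ≈ 228.27 dpm.

228 dpm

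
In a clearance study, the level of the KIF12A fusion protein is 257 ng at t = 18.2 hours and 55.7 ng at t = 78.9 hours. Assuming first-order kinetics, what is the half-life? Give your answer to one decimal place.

27.5 hours

Over Δt = 78.9 − 18.2 = 60.7 hours, the level fell by a factor of 257/55.7 ≈ 4.614.
n = log₂(4.614) ≈ 2.206 half-lives, so t½ = 60.7/2.206 ≈ 27.516 hours.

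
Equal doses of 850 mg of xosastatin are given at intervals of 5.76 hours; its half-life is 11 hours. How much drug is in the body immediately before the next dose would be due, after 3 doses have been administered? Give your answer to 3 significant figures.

1290 mg

The 3 doses were given 17.28, 11.52, 5.76 hours ago.
Total = 850·(1/2)^(17.28/11) + 850·(1/2)^(11.52/11) + 850·(1/2)^(5.76/11)
      = 286.11 + 411.3 + 591.27 ≈ 1288.7 mg.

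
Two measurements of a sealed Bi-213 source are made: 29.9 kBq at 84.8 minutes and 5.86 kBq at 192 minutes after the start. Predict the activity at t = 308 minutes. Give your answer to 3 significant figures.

1.00 kBq

Over Δt = 192 − 84.8 = 107.2 minutes, the level fell by a factor of 29.9/5.86 ≈ 5.1024.
n = log₂(5.1024) ≈ 2.3512 half-lives, so t½ = 107.2/2.3512 ≈ 45.594 minutes.
From t = 192 to t = 308: 5.86 × (1/2)^((308−192)/45.594) ≈ 1.0047 kBq.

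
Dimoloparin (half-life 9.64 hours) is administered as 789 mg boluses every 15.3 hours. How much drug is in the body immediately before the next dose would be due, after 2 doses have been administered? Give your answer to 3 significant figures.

The 2 doses were given 30.6, 15.3 hours ago.
Total = 789·(1/2)^(30.6/9.64) + 789·(1/2)^(15.3/9.64)
      = 87.403 + 262.6 ≈ 350.01 mg.

350 mg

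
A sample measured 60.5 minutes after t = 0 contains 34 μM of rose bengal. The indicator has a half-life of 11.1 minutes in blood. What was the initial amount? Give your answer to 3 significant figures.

Number of half-lives elapsed: n = 60.5/11.1 ≈ 5.4505.
A₀ = A × 2^n = 34 × 2^5.4505 = 34 × 43.727 ≈ 1486.7 μM.

1490 μM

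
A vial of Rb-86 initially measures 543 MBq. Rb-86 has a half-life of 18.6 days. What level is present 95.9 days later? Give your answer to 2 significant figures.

15 MBq

Number of half-lives: n = 95.9/18.6 ≈ 5.1559.
Remaining = 543 × (1/2)^5.1559 = 543 × 0.028049 ≈ 15.231 MBq.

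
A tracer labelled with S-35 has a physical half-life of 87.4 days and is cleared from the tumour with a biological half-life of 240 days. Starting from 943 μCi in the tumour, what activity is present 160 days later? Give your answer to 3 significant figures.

167 μCi

1/t_eff = 1/t_phys + 1/t_biol = 1/87.4 + 1/240 = 0.015608 per day.
t_eff = 87.4 × 240 / (87.4 + 240) ≈ 64.068 days.
Remaining = 943 × (1/2)^(160/64.068) = 943 × (1/2)^2.4973 ≈ 167.01 μCi.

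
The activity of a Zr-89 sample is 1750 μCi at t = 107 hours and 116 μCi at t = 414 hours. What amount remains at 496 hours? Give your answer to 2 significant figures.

56 μCi

Over Δt = 414 − 107 = 307 hours, the level fell by a factor of 1750/116 ≈ 15.086.
n = log₂(15.086) ≈ 3.9152 half-lives, so t½ = 307/3.9152 ≈ 78.413 hours.
From t = 414 to t = 496: 116 × (1/2)^((496−414)/78.413) ≈ 56.19 μCi.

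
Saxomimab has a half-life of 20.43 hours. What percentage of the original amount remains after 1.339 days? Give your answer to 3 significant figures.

1.339 days = 32.136 hours.
n = 32.136/20.43 ≈ 1.573 half-lives.
Fraction remaining = (1/2)^1.573 ≈ 0.33611, i.e. 33.611%.

33.6%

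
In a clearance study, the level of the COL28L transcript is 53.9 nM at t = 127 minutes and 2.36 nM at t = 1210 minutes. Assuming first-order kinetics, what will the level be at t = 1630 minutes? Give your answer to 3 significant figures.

0.701 nM

Over Δt = 1210 − 127 = 1083 minutes, the level fell by a factor of 53.9/2.36 ≈ 22.839.
n = log₂(22.839) ≈ 4.5134 half-lives, so t½ = 1083/4.5134 ≈ 239.95 minutes.
From t = 1210 to t = 1630: 2.36 × (1/2)^((1630−1210)/239.95) ≈ 0.70146 nM.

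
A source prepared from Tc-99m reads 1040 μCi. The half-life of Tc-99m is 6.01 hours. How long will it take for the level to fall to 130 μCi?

18.03 hours

130/1040 = 1/8, so 3 half-lives have elapsed.
t = 3 × 6.01 = 18.03 hours.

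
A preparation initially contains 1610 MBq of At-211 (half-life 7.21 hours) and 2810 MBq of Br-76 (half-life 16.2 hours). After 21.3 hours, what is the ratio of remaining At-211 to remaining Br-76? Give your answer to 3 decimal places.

0.184

At-211: 1610 × (1/2)^(21.3/7.21) = 1610 × (1/2)^2.9542 ≈ 207.74 MBq.
Br-76: 2810 × (1/2)^(21.3/16.2) = 2810 × (1/2)^1.3148 ≈ 1129.6 MBq.
Ratio ≈ 207.74 / 1129.6 ≈ 0.18391.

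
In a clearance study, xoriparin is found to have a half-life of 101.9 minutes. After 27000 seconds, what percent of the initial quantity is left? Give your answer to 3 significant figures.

27000 seconds = 450 minutes.
n = 450/101.9 ≈ 4.4161 half-lives.
Fraction remaining = (1/2)^4.4161 ≈ 0.046841, i.e. 4.6841%.

4.68%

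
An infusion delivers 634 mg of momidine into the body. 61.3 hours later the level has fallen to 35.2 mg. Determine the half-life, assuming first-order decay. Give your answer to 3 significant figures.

A/A₀ = 35.2/634 ≈ 0.055521.
n = log₂(18.011) ≈ 4.1708 half-lives elapsed in 61.3 hours.
t½ = 61.3/4.1708 ≈ 14.697 hours.

14.7 hours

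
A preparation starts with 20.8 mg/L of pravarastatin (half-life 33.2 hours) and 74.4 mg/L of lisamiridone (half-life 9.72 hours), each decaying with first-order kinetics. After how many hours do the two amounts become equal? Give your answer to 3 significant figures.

25.3 hours

Set 20.8·(1/2)^(t/33.2) = 74.4·(1/2)^(t/9.72).
Taking log₂: log₂(20.8/74.4) = t·(1/33.2 − 1/9.72).
log₂(0.27957) = -1.8387; 1/33.2 − 1/9.72 = -0.07276.
t = -1.8387 / -0.07276 ≈ 25.271 hours.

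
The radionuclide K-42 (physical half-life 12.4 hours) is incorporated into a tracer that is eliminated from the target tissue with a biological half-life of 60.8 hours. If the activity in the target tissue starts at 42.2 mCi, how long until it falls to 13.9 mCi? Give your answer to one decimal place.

1/t_eff = 1/t_phys + 1/t_biol = 1/12.4 + 1/60.8 = 0.097093 per hour.
t_eff = 12.4 × 60.8 / (12.4 + 60.8) ≈ 10.299 hours.
n = log₂(42.2/13.9) ≈ 1.6022; t = 1.6022 × 10.299 ≈ 16.501 hours.

16.5 hours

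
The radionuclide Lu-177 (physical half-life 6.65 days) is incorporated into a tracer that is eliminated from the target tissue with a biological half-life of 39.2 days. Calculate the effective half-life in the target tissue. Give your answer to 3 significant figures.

1/t_eff = 1/t_phys + 1/t_biol = 1/6.65 + 1/39.2 = 0.17589 per day.
t_eff = 6.65 × 39.2 / (6.65 + 39.2) ≈ 5.6855 days.

5.69 days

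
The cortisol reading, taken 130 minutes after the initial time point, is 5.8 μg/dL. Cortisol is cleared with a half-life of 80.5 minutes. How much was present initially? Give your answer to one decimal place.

17.8 μg/dL

Number of half-lives elapsed: n = 130/80.5 ≈ 1.6149.
A₀ = A × 2^n = 5.8 × 2^1.6149 = 5.8 × 3.0629 ≈ 17.765 μg/dL.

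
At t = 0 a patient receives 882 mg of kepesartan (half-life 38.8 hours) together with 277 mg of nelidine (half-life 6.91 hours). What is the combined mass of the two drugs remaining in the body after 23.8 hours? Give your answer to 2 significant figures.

600 mg

kepesartan: 882 × (1/2)^(23.8/38.8) = 882 × (1/2)^0.6134 ≈ 576.52 mg.
nelidine: 277 × (1/2)^(23.8/6.91) = 277 × (1/2)^3.4443 ≈ 25.448 mg.
Total = 576.52 + 25.448 ≈ 601.97 mg.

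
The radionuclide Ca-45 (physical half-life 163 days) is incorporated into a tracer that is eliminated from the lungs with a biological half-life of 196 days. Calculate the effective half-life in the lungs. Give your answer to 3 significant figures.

89.0 days

1/t_eff = 1/t_phys + 1/t_biol = 1/163 + 1/196 = 0.011237 per day.
t_eff = 163 × 196 / (163 + 196) ≈ 88.992 days.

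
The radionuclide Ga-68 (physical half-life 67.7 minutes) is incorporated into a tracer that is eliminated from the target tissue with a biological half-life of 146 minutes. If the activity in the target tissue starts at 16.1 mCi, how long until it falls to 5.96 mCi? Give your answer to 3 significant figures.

66.3 minutes

1/t_eff = 1/t_phys + 1/t_biol = 1/67.7 + 1/146 = 0.02162 per minute.
t_eff = 67.7 × 146 / (67.7 + 146) ≈ 46.253 minutes.
n = log₂(16.1/5.96) ≈ 1.4337; t = 1.4337 × 46.253 ≈ 66.311 minutes.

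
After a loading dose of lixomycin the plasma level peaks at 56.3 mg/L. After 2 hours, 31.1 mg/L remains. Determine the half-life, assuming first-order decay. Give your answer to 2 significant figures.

A/A₀ = 31.1/56.3 ≈ 0.5524.
n = log₂(1.8103) ≈ 0.85622 half-lives elapsed in 2 hours.
t½ = 2/0.85622 ≈ 2.3358 hours.

2.3 hours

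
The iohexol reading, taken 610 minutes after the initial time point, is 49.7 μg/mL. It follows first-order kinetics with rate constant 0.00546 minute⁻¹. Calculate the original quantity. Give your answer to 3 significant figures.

t½ = ln 2 / k = 0.69315 / 0.00546 ≈ 126.95 minutes.
Number of half-lives elapsed: n = 610/126.95 ≈ 4.805.
A₀ = A × 2^n = 49.7 × 2^4.805 = 49.7 × 27.955 ≈ 1389.4 μg/mL.

1390 μg/mL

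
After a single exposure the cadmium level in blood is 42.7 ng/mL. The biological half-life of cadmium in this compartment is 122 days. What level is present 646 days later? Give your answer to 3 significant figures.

1.09 ng/mL

Number of half-lives: n = 646/122 ≈ 5.2951.
Remaining = 42.7 × (1/2)^5.2951 = 42.7 × 0.02547 ≈ 1.0876 ng/mL.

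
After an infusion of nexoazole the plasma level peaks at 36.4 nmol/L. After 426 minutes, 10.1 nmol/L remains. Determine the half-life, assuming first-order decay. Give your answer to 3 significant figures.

A/A₀ = 10.1/36.4 ≈ 0.27747.
n = log₂(3.604) ≈ 1.8496 half-lives elapsed in 426 minutes.
t½ = 426/1.8496 ≈ 230.32 minutes.

230 minutes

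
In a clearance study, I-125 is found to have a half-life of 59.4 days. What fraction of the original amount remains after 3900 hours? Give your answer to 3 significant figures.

0.150

3900 hours = 162.5 days.
n = 162.5/59.4 ≈ 2.7357 half-lives.
Fraction remaining = (1/2)^2.7357 ≈ 0.15013.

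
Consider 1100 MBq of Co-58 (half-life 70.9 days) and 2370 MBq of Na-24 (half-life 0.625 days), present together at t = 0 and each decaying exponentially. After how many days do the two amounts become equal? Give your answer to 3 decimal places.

Set 1100·(1/2)^(t/70.9) = 2370·(1/2)^(t/0.625).
Taking log₂: log₂(1100/2370) = t·(1/70.9 − 1/0.625).
log₂(0.46414) = -1.1074; 1/70.9 − 1/0.625 = -1.5859.
t = -1.1074 / -1.5859 ≈ 0.69827 days.

0.698 days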